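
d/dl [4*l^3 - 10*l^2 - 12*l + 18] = 12*l^2 - 20*l - 12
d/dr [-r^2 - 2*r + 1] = -2*r - 2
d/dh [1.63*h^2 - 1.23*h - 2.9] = 3.26*h - 1.23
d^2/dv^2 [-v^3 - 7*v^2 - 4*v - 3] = -6*v - 14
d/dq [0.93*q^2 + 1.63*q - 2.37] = 1.86*q + 1.63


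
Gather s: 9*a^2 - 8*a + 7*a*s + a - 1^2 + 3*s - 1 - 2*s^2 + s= 9*a^2 - 7*a - 2*s^2 + s*(7*a + 4) - 2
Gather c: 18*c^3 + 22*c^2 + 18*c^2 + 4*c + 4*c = 18*c^3 + 40*c^2 + 8*c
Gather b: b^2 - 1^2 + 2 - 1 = b^2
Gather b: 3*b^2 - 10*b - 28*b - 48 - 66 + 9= 3*b^2 - 38*b - 105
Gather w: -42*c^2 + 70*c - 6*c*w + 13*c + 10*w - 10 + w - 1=-42*c^2 + 83*c + w*(11 - 6*c) - 11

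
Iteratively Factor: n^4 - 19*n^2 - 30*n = (n - 5)*(n^3 + 5*n^2 + 6*n) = (n - 5)*(n + 3)*(n^2 + 2*n) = n*(n - 5)*(n + 3)*(n + 2)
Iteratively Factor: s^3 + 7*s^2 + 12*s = (s)*(s^2 + 7*s + 12) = s*(s + 4)*(s + 3)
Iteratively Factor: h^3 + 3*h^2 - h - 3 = (h + 1)*(h^2 + 2*h - 3) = (h - 1)*(h + 1)*(h + 3)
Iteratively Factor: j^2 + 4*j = (j + 4)*(j)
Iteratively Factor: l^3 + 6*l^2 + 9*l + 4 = (l + 1)*(l^2 + 5*l + 4) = (l + 1)*(l + 4)*(l + 1)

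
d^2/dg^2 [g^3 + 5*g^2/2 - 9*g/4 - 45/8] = 6*g + 5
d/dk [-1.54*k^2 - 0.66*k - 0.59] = -3.08*k - 0.66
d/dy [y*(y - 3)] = 2*y - 3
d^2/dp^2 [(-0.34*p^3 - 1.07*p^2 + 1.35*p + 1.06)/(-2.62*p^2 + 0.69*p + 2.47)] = (3.5527136788005e-15*p^5 - 9.940888*p^3 + 1.365576*p^2 - 28.474896*p + 2.928836)/(17.984728*p^6 - 14.209308*p^5 - 47.123058*p^4 + 26.463087*p^3 + 44.425173*p^2 - 12.628863*p - 15.069223)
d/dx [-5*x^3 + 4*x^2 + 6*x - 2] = -15*x^2 + 8*x + 6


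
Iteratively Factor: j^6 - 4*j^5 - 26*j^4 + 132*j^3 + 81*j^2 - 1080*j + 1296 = (j - 3)*(j^5 - j^4 - 29*j^3 + 45*j^2 + 216*j - 432) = (j - 3)*(j + 4)*(j^4 - 5*j^3 - 9*j^2 + 81*j - 108) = (j - 3)^2*(j + 4)*(j^3 - 2*j^2 - 15*j + 36) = (j - 3)^3*(j + 4)*(j^2 + j - 12) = (j - 3)^4*(j + 4)*(j + 4)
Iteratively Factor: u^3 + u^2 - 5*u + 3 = (u + 3)*(u^2 - 2*u + 1) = (u - 1)*(u + 3)*(u - 1)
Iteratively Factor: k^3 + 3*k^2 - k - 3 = (k + 1)*(k^2 + 2*k - 3) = (k - 1)*(k + 1)*(k + 3)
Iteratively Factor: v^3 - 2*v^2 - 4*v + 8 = (v - 2)*(v^2 - 4) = (v - 2)*(v + 2)*(v - 2)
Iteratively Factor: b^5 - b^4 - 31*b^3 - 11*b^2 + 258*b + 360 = (b + 2)*(b^4 - 3*b^3 - 25*b^2 + 39*b + 180) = (b + 2)*(b + 3)*(b^3 - 6*b^2 - 7*b + 60) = (b + 2)*(b + 3)^2*(b^2 - 9*b + 20) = (b - 5)*(b + 2)*(b + 3)^2*(b - 4)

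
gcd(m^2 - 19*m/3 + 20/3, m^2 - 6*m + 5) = m - 5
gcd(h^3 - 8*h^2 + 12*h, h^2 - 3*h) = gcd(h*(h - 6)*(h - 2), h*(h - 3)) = h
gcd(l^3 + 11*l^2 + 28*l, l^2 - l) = l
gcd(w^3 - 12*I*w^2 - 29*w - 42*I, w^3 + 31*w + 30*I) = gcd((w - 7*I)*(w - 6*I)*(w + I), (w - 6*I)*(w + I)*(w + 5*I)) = w^2 - 5*I*w + 6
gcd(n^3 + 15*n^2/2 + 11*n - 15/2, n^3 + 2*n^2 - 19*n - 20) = n + 5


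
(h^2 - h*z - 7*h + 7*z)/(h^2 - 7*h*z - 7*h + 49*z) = (-h + z)/(-h + 7*z)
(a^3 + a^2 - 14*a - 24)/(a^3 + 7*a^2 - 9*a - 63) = (a^2 - 2*a - 8)/(a^2 + 4*a - 21)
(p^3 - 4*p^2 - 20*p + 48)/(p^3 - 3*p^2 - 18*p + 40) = (p - 6)/(p - 5)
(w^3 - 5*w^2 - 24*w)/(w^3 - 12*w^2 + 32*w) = (w + 3)/(w - 4)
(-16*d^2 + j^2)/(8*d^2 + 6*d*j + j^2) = (-4*d + j)/(2*d + j)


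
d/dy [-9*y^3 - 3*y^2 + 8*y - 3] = -27*y^2 - 6*y + 8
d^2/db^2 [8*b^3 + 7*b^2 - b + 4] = 48*b + 14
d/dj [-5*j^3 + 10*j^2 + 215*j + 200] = -15*j^2 + 20*j + 215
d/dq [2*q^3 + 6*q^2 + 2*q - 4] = 6*q^2 + 12*q + 2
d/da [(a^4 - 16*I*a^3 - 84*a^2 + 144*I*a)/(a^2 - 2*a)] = (2*a^3 + a^2*(-6 - 16*I) + 64*I*a + 168 - 144*I)/(a^2 - 4*a + 4)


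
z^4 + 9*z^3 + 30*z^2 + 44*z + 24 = (z + 2)^3*(z + 3)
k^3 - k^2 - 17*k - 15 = (k - 5)*(k + 1)*(k + 3)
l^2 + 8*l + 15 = (l + 3)*(l + 5)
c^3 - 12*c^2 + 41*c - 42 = (c - 7)*(c - 3)*(c - 2)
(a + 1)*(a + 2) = a^2 + 3*a + 2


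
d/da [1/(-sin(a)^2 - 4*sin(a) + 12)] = 2*(sin(a) + 2)*cos(a)/(sin(a)^2 + 4*sin(a) - 12)^2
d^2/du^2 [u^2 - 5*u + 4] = 2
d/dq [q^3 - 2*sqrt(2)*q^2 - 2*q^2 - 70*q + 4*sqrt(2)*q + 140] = 3*q^2 - 4*sqrt(2)*q - 4*q - 70 + 4*sqrt(2)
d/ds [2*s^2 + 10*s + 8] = 4*s + 10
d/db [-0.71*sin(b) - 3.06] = -0.71*cos(b)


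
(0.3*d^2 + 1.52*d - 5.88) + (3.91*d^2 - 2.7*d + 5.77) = 4.21*d^2 - 1.18*d - 0.11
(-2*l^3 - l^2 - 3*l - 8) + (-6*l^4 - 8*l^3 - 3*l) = -6*l^4 - 10*l^3 - l^2 - 6*l - 8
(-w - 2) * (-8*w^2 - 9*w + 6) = 8*w^3 + 25*w^2 + 12*w - 12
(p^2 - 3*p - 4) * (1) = p^2 - 3*p - 4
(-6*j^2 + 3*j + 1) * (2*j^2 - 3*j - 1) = -12*j^4 + 24*j^3 - j^2 - 6*j - 1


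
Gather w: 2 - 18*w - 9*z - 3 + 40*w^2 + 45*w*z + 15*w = 40*w^2 + w*(45*z - 3) - 9*z - 1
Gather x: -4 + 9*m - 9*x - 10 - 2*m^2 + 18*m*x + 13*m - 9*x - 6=-2*m^2 + 22*m + x*(18*m - 18) - 20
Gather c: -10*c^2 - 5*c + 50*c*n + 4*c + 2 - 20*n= -10*c^2 + c*(50*n - 1) - 20*n + 2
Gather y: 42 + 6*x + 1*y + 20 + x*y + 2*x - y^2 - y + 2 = x*y + 8*x - y^2 + 64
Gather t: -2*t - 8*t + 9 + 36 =45 - 10*t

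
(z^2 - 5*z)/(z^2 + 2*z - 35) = z/(z + 7)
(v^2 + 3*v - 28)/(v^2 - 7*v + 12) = (v + 7)/(v - 3)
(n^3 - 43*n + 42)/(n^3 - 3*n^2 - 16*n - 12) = (n^2 + 6*n - 7)/(n^2 + 3*n + 2)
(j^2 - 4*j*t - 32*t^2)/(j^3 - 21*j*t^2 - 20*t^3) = (-j + 8*t)/(-j^2 + 4*j*t + 5*t^2)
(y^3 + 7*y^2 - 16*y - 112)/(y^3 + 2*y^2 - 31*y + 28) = (y + 4)/(y - 1)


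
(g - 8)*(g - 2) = g^2 - 10*g + 16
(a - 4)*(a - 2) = a^2 - 6*a + 8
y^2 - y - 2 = (y - 2)*(y + 1)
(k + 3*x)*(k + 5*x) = k^2 + 8*k*x + 15*x^2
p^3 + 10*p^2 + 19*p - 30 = (p - 1)*(p + 5)*(p + 6)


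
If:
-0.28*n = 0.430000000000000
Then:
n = -1.54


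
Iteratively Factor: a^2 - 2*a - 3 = (a + 1)*(a - 3)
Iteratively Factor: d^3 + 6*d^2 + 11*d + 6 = (d + 2)*(d^2 + 4*d + 3) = (d + 2)*(d + 3)*(d + 1)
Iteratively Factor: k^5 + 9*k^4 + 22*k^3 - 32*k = (k)*(k^4 + 9*k^3 + 22*k^2 - 32) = k*(k + 2)*(k^3 + 7*k^2 + 8*k - 16) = k*(k - 1)*(k + 2)*(k^2 + 8*k + 16) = k*(k - 1)*(k + 2)*(k + 4)*(k + 4)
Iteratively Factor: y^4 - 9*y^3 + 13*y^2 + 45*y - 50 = (y - 1)*(y^3 - 8*y^2 + 5*y + 50) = (y - 5)*(y - 1)*(y^2 - 3*y - 10) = (y - 5)*(y - 1)*(y + 2)*(y - 5)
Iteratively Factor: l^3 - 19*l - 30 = (l + 3)*(l^2 - 3*l - 10) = (l + 2)*(l + 3)*(l - 5)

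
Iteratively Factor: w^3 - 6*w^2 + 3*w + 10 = (w - 5)*(w^2 - w - 2) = (w - 5)*(w - 2)*(w + 1)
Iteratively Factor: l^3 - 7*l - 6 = (l - 3)*(l^2 + 3*l + 2) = (l - 3)*(l + 2)*(l + 1)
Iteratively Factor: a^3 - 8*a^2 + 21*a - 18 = (a - 3)*(a^2 - 5*a + 6) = (a - 3)^2*(a - 2)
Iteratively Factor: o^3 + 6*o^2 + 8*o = (o + 2)*(o^2 + 4*o) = (o + 2)*(o + 4)*(o)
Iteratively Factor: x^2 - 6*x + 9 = (x - 3)*(x - 3)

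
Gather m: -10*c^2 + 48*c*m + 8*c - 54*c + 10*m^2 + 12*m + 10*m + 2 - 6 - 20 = -10*c^2 - 46*c + 10*m^2 + m*(48*c + 22) - 24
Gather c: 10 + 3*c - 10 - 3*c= 0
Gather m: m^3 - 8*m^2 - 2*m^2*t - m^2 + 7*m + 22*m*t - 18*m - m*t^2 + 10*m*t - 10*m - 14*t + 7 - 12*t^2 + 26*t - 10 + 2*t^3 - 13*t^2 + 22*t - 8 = m^3 + m^2*(-2*t - 9) + m*(-t^2 + 32*t - 21) + 2*t^3 - 25*t^2 + 34*t - 11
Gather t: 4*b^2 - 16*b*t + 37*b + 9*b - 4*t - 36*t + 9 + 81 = 4*b^2 + 46*b + t*(-16*b - 40) + 90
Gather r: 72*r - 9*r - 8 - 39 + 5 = 63*r - 42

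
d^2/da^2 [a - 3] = 0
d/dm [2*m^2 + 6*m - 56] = 4*m + 6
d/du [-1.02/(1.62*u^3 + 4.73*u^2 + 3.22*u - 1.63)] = (4.9572*u^2 + 9.6492*u + 3.2844)/(1.62*u^3 + 4.73*u^2 + 3.22*u - 1.63)^2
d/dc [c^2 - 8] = 2*c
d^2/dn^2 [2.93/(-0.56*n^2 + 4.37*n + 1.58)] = (-1.837696*n^2 + 14.340592*n + 2.93*(1.12*n - 4.37)*(2.24*n - 8.74) + 5.184928)/(-0.56*n^2 + 4.37*n + 1.58)^3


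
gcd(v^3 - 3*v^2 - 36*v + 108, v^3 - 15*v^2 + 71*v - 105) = v - 3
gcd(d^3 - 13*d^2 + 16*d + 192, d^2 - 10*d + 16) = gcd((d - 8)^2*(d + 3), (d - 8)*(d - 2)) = d - 8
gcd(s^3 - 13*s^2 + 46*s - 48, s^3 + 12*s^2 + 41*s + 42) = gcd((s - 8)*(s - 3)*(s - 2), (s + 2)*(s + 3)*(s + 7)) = 1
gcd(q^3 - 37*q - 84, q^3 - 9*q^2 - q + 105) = q^2 - 4*q - 21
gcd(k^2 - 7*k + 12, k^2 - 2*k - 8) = k - 4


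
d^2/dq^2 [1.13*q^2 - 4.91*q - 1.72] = 2.26000000000000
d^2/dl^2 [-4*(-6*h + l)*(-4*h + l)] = -8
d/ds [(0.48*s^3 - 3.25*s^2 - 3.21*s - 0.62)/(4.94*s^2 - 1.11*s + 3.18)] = (2.3712*s^4 - 1.0656*s^3 + 24.0441*s^2 - 14.5444*s - 10.896)/(24.4036*s^4 - 10.9668*s^3 + 32.6505*s^2 - 7.0596*s + 10.1124)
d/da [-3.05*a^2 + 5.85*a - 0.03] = 5.85 - 6.1*a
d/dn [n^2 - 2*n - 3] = 2*n - 2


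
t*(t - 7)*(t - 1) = t^3 - 8*t^2 + 7*t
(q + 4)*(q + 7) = q^2 + 11*q + 28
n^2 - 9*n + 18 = (n - 6)*(n - 3)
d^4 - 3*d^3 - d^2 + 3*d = d*(d - 3)*(d - 1)*(d + 1)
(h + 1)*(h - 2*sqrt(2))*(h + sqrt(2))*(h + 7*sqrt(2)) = h^4 + h^3 + 6*sqrt(2)*h^3 - 18*h^2 + 6*sqrt(2)*h^2 - 28*sqrt(2)*h - 18*h - 28*sqrt(2)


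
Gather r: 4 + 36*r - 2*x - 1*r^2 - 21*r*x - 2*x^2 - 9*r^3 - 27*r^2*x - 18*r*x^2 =-9*r^3 + r^2*(-27*x - 1) + r*(-18*x^2 - 21*x + 36) - 2*x^2 - 2*x + 4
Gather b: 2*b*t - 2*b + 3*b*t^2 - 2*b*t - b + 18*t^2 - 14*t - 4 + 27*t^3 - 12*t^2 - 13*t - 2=b*(3*t^2 - 3) + 27*t^3 + 6*t^2 - 27*t - 6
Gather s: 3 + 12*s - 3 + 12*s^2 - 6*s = 12*s^2 + 6*s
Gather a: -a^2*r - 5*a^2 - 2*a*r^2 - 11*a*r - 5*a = a^2*(-r - 5) + a*(-2*r^2 - 11*r - 5)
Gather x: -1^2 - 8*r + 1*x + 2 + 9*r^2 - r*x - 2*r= 9*r^2 - 10*r + x*(1 - r) + 1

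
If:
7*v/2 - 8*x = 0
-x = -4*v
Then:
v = 0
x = 0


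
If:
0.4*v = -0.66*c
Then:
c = -0.606060606060606*v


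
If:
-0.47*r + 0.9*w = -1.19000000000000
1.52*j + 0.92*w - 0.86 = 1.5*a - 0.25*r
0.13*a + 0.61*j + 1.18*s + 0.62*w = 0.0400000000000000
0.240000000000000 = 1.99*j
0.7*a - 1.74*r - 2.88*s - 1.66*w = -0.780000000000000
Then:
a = -1.35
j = 0.12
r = -0.17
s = 0.86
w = -1.41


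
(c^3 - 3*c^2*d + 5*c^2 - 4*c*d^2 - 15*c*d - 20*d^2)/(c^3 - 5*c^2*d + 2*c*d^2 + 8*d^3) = (c + 5)/(c - 2*d)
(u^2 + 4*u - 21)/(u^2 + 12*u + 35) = (u - 3)/(u + 5)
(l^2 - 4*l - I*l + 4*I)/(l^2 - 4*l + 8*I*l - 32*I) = (l - I)/(l + 8*I)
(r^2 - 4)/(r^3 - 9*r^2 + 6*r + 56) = (r - 2)/(r^2 - 11*r + 28)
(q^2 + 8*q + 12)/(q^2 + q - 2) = (q + 6)/(q - 1)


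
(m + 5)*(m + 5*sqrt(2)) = m^2 + 5*m + 5*sqrt(2)*m + 25*sqrt(2)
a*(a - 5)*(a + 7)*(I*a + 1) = I*a^4 + a^3 + 2*I*a^3 + 2*a^2 - 35*I*a^2 - 35*a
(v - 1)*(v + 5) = v^2 + 4*v - 5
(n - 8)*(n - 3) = n^2 - 11*n + 24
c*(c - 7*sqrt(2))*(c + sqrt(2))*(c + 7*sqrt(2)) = c^4 + sqrt(2)*c^3 - 98*c^2 - 98*sqrt(2)*c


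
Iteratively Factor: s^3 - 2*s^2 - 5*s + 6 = (s + 2)*(s^2 - 4*s + 3) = (s - 1)*(s + 2)*(s - 3)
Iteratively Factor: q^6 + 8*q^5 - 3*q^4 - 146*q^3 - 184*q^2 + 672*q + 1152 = (q + 4)*(q^5 + 4*q^4 - 19*q^3 - 70*q^2 + 96*q + 288) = (q - 3)*(q + 4)*(q^4 + 7*q^3 + 2*q^2 - 64*q - 96) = (q - 3)*(q + 2)*(q + 4)*(q^3 + 5*q^2 - 8*q - 48) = (q - 3)*(q + 2)*(q + 4)^2*(q^2 + q - 12) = (q - 3)*(q + 2)*(q + 4)^3*(q - 3)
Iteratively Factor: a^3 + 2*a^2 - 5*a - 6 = (a + 1)*(a^2 + a - 6) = (a - 2)*(a + 1)*(a + 3)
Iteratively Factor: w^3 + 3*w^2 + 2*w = (w)*(w^2 + 3*w + 2) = w*(w + 1)*(w + 2)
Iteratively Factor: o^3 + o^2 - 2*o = (o)*(o^2 + o - 2) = o*(o - 1)*(o + 2)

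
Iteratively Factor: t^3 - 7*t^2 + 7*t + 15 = (t - 5)*(t^2 - 2*t - 3) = (t - 5)*(t - 3)*(t + 1)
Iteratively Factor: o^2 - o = (o)*(o - 1)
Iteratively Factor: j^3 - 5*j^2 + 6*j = (j - 2)*(j^2 - 3*j) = j*(j - 2)*(j - 3)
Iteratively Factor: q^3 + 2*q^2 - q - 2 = (q + 2)*(q^2 - 1) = (q + 1)*(q + 2)*(q - 1)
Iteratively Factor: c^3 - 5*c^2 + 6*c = (c - 3)*(c^2 - 2*c) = c*(c - 3)*(c - 2)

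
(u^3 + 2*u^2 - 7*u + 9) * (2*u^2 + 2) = 2*u^5 + 4*u^4 - 12*u^3 + 22*u^2 - 14*u + 18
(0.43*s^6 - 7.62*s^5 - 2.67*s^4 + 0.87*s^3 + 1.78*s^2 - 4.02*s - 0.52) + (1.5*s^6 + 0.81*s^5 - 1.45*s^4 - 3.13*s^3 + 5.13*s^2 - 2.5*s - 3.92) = 1.93*s^6 - 6.81*s^5 - 4.12*s^4 - 2.26*s^3 + 6.91*s^2 - 6.52*s - 4.44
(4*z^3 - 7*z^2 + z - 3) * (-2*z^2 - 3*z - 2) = -8*z^5 + 2*z^4 + 11*z^3 + 17*z^2 + 7*z + 6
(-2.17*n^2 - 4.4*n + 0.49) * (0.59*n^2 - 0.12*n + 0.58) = -1.2803*n^4 - 2.3356*n^3 - 0.4415*n^2 - 2.6108*n + 0.2842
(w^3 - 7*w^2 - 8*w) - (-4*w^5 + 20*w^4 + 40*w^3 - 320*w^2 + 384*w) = 4*w^5 - 20*w^4 - 39*w^3 + 313*w^2 - 392*w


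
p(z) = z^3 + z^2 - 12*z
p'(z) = 3*z^2 + 2*z - 12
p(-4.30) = -9.42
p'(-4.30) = 34.87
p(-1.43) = 16.28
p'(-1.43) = -8.73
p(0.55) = -6.13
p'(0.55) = -9.99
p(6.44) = 231.28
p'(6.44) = 125.30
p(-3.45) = 12.24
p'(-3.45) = 16.81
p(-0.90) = 10.88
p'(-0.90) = -11.37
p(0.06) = -0.72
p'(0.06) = -11.87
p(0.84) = -8.78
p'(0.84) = -8.20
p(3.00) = 0.00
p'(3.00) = 21.00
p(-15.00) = -2970.00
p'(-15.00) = 633.00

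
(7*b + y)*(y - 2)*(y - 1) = 7*b*y^2 - 21*b*y + 14*b + y^3 - 3*y^2 + 2*y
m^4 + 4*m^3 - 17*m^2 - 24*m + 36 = (m - 3)*(m - 1)*(m + 2)*(m + 6)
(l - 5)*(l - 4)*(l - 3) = l^3 - 12*l^2 + 47*l - 60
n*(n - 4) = n^2 - 4*n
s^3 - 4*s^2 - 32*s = s*(s - 8)*(s + 4)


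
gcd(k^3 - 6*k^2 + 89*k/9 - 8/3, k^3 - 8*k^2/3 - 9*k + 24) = k^2 - 17*k/3 + 8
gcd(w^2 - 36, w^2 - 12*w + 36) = w - 6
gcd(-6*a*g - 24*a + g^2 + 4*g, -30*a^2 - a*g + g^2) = 6*a - g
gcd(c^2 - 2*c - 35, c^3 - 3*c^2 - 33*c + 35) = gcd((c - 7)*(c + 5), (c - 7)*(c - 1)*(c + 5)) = c^2 - 2*c - 35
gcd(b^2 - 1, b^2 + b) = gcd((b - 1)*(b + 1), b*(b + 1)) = b + 1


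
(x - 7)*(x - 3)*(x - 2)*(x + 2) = x^4 - 10*x^3 + 17*x^2 + 40*x - 84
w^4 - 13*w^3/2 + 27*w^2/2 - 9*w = w*(w - 3)*(w - 2)*(w - 3/2)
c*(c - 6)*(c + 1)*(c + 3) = c^4 - 2*c^3 - 21*c^2 - 18*c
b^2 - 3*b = b*(b - 3)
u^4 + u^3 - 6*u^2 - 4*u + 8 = (u - 2)*(u - 1)*(u + 2)^2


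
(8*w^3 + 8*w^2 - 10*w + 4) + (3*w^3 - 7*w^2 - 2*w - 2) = 11*w^3 + w^2 - 12*w + 2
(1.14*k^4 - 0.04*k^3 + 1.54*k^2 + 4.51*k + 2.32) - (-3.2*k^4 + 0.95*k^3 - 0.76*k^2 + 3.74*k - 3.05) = 4.34*k^4 - 0.99*k^3 + 2.3*k^2 + 0.77*k + 5.37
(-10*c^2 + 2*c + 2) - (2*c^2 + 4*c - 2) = -12*c^2 - 2*c + 4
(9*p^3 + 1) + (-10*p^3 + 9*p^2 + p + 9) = -p^3 + 9*p^2 + p + 10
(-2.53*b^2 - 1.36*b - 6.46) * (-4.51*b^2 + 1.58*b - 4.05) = 11.4103*b^4 + 2.1362*b^3 + 37.2323*b^2 - 4.6988*b + 26.163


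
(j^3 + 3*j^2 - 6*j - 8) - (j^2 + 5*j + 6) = j^3 + 2*j^2 - 11*j - 14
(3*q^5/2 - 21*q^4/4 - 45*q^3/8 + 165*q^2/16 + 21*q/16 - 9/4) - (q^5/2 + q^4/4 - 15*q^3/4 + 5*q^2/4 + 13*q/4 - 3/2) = q^5 - 11*q^4/2 - 15*q^3/8 + 145*q^2/16 - 31*q/16 - 3/4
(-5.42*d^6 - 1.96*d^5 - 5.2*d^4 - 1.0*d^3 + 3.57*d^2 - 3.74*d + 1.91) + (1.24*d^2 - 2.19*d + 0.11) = -5.42*d^6 - 1.96*d^5 - 5.2*d^4 - 1.0*d^3 + 4.81*d^2 - 5.93*d + 2.02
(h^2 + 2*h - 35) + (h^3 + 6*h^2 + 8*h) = h^3 + 7*h^2 + 10*h - 35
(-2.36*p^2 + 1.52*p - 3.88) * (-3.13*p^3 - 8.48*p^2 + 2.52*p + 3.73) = 7.3868*p^5 + 15.2552*p^4 - 6.6924*p^3 + 27.93*p^2 - 4.108*p - 14.4724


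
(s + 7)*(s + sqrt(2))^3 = s^4 + 3*sqrt(2)*s^3 + 7*s^3 + 6*s^2 + 21*sqrt(2)*s^2 + 2*sqrt(2)*s + 42*s + 14*sqrt(2)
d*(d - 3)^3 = d^4 - 9*d^3 + 27*d^2 - 27*d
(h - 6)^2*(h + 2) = h^3 - 10*h^2 + 12*h + 72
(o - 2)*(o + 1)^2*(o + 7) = o^4 + 7*o^3 - 3*o^2 - 23*o - 14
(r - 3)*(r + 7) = r^2 + 4*r - 21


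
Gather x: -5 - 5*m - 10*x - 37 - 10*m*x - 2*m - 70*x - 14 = -7*m + x*(-10*m - 80) - 56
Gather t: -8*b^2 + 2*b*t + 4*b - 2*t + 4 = -8*b^2 + 4*b + t*(2*b - 2) + 4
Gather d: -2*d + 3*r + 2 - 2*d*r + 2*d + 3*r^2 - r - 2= -2*d*r + 3*r^2 + 2*r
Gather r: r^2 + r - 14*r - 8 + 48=r^2 - 13*r + 40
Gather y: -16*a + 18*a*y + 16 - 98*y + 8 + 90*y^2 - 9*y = -16*a + 90*y^2 + y*(18*a - 107) + 24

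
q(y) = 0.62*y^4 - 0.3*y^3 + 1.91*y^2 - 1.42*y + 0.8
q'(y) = 2.48*y^3 - 0.9*y^2 + 3.82*y - 1.42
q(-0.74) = 3.20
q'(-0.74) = -5.74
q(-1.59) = 13.05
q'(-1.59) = -19.74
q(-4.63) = 363.01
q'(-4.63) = -284.55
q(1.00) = 1.61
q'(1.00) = 3.98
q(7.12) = 1572.58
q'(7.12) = 875.29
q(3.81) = 137.17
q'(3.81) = 137.23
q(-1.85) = 19.13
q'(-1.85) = -27.27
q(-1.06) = 5.59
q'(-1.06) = -9.43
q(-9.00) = 4454.81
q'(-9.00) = -1916.62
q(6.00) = 799.76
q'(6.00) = 524.78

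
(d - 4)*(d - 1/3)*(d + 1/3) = d^3 - 4*d^2 - d/9 + 4/9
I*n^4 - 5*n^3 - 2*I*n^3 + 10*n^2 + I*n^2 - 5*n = n*(n - 1)*(n + 5*I)*(I*n - I)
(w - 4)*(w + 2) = w^2 - 2*w - 8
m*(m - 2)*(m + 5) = m^3 + 3*m^2 - 10*m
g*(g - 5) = g^2 - 5*g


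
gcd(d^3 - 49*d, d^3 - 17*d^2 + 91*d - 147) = d - 7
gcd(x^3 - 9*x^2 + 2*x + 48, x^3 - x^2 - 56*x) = x - 8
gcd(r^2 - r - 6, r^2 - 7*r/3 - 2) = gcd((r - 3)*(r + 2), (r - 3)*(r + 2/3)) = r - 3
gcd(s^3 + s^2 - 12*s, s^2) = s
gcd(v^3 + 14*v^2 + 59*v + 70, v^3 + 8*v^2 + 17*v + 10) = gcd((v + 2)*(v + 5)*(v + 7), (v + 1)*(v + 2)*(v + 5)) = v^2 + 7*v + 10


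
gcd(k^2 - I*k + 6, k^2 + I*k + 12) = k - 3*I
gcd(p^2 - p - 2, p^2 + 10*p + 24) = 1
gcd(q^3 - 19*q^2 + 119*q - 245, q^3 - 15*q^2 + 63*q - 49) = q^2 - 14*q + 49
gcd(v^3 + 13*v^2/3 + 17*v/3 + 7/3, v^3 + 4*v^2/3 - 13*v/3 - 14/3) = v^2 + 10*v/3 + 7/3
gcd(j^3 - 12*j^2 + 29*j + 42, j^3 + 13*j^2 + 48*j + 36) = j + 1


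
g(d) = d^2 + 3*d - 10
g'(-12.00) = -21.00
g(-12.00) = 98.00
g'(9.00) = 21.00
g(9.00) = 98.00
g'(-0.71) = 1.58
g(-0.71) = -11.63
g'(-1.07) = 0.86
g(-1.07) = -12.07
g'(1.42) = 5.84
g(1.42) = -3.72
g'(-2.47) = -1.94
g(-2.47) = -11.31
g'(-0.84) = 1.32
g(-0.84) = -11.81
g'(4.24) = 11.48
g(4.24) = 20.70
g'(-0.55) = 1.90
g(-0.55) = -11.35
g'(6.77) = 16.54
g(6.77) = 56.14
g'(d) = 2*d + 3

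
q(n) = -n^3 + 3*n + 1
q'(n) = 3 - 3*n^2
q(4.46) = -74.34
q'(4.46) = -56.67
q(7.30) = -366.12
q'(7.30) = -156.87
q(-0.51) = -0.40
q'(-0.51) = 2.22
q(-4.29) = 67.08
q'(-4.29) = -52.21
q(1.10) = 2.97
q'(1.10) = -0.63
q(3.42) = -28.74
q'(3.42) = -32.09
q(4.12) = -56.57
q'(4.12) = -47.92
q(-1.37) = -0.54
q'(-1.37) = -2.63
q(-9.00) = 703.00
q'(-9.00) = -240.00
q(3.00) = -17.00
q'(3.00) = -24.00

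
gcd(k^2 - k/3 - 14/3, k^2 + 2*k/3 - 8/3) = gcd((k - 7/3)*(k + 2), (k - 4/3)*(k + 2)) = k + 2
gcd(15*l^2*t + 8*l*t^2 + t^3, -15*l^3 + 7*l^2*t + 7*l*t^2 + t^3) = 15*l^2 + 8*l*t + t^2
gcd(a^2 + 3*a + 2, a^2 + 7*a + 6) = a + 1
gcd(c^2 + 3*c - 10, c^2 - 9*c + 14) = c - 2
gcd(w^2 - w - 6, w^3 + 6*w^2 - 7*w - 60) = w - 3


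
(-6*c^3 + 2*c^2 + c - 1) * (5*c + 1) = -30*c^4 + 4*c^3 + 7*c^2 - 4*c - 1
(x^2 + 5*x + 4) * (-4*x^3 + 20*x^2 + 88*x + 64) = -4*x^5 + 172*x^3 + 584*x^2 + 672*x + 256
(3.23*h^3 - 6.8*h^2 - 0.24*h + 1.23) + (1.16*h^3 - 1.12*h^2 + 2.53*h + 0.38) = 4.39*h^3 - 7.92*h^2 + 2.29*h + 1.61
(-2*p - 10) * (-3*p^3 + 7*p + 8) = 6*p^4 + 30*p^3 - 14*p^2 - 86*p - 80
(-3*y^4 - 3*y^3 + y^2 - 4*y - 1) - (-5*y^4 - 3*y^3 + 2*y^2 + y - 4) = 2*y^4 - y^2 - 5*y + 3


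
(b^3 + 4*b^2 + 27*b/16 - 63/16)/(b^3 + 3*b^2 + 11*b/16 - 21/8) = (b + 3)/(b + 2)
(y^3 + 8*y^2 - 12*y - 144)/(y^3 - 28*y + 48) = (y + 6)/(y - 2)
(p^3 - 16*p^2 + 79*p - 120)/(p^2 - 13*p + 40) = p - 3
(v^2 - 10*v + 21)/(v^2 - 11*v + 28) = (v - 3)/(v - 4)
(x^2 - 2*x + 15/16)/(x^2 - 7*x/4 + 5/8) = (4*x - 3)/(2*(2*x - 1))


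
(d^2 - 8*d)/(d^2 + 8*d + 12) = d*(d - 8)/(d^2 + 8*d + 12)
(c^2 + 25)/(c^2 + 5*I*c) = (c - 5*I)/c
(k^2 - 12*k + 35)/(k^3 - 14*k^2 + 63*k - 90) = (k - 7)/(k^2 - 9*k + 18)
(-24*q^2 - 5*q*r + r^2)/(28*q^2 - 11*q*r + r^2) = (-24*q^2 - 5*q*r + r^2)/(28*q^2 - 11*q*r + r^2)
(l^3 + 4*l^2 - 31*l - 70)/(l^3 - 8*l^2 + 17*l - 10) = (l^2 + 9*l + 14)/(l^2 - 3*l + 2)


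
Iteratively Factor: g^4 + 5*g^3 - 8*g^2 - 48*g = (g + 4)*(g^3 + g^2 - 12*g) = (g + 4)^2*(g^2 - 3*g) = (g - 3)*(g + 4)^2*(g)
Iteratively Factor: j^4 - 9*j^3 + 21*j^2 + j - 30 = (j + 1)*(j^3 - 10*j^2 + 31*j - 30) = (j - 5)*(j + 1)*(j^2 - 5*j + 6) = (j - 5)*(j - 2)*(j + 1)*(j - 3)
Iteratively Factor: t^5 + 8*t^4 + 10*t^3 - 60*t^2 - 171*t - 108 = (t - 3)*(t^4 + 11*t^3 + 43*t^2 + 69*t + 36) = (t - 3)*(t + 3)*(t^3 + 8*t^2 + 19*t + 12) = (t - 3)*(t + 1)*(t + 3)*(t^2 + 7*t + 12) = (t - 3)*(t + 1)*(t + 3)^2*(t + 4)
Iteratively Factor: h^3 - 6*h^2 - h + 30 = (h + 2)*(h^2 - 8*h + 15) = (h - 3)*(h + 2)*(h - 5)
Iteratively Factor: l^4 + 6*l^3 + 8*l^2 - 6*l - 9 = (l + 3)*(l^3 + 3*l^2 - l - 3) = (l + 3)^2*(l^2 - 1) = (l - 1)*(l + 3)^2*(l + 1)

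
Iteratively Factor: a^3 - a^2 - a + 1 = (a + 1)*(a^2 - 2*a + 1) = (a - 1)*(a + 1)*(a - 1)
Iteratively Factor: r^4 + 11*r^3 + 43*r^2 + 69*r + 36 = (r + 1)*(r^3 + 10*r^2 + 33*r + 36) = (r + 1)*(r + 3)*(r^2 + 7*r + 12) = (r + 1)*(r + 3)*(r + 4)*(r + 3)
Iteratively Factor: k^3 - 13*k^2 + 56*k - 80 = (k - 4)*(k^2 - 9*k + 20) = (k - 5)*(k - 4)*(k - 4)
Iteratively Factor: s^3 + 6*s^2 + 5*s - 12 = (s - 1)*(s^2 + 7*s + 12) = (s - 1)*(s + 3)*(s + 4)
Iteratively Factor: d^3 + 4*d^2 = (d + 4)*(d^2) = d*(d + 4)*(d)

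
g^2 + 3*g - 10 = (g - 2)*(g + 5)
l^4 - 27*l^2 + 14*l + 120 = (l - 4)*(l - 3)*(l + 2)*(l + 5)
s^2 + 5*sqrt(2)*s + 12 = (s + 2*sqrt(2))*(s + 3*sqrt(2))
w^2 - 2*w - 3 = (w - 3)*(w + 1)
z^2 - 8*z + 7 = (z - 7)*(z - 1)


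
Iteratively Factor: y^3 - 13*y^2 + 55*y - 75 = (y - 3)*(y^2 - 10*y + 25) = (y - 5)*(y - 3)*(y - 5)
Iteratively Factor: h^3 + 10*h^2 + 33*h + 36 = (h + 3)*(h^2 + 7*h + 12) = (h + 3)^2*(h + 4)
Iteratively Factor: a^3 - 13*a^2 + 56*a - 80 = (a - 4)*(a^2 - 9*a + 20) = (a - 5)*(a - 4)*(a - 4)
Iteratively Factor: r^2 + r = (r)*(r + 1)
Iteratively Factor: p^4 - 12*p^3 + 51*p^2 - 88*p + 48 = (p - 4)*(p^3 - 8*p^2 + 19*p - 12) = (p - 4)^2*(p^2 - 4*p + 3) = (p - 4)^2*(p - 3)*(p - 1)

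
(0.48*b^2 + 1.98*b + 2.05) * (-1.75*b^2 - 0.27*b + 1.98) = -0.84*b^4 - 3.5946*b^3 - 3.1717*b^2 + 3.3669*b + 4.059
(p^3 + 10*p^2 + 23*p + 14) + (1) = p^3 + 10*p^2 + 23*p + 15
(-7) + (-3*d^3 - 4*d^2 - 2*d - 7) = -3*d^3 - 4*d^2 - 2*d - 14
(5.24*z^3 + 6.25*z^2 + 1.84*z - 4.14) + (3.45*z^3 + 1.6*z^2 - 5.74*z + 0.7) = 8.69*z^3 + 7.85*z^2 - 3.9*z - 3.44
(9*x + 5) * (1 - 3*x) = -27*x^2 - 6*x + 5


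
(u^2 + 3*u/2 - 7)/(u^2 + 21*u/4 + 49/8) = 4*(u - 2)/(4*u + 7)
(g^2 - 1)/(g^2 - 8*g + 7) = (g + 1)/(g - 7)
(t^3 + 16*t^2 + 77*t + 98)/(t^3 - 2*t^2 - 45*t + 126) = (t^2 + 9*t + 14)/(t^2 - 9*t + 18)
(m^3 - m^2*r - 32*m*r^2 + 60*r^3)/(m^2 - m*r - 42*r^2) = (-m^2 + 7*m*r - 10*r^2)/(-m + 7*r)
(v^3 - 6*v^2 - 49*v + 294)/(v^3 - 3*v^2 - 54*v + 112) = (v^2 - 13*v + 42)/(v^2 - 10*v + 16)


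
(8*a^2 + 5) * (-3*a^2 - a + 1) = -24*a^4 - 8*a^3 - 7*a^2 - 5*a + 5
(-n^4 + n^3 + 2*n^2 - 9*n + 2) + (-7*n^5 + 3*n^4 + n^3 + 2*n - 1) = -7*n^5 + 2*n^4 + 2*n^3 + 2*n^2 - 7*n + 1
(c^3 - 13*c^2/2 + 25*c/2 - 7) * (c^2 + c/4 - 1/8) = c^5 - 25*c^4/4 + 43*c^3/4 - 49*c^2/16 - 53*c/16 + 7/8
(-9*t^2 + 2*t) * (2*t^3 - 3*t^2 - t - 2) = -18*t^5 + 31*t^4 + 3*t^3 + 16*t^2 - 4*t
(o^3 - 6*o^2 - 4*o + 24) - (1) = o^3 - 6*o^2 - 4*o + 23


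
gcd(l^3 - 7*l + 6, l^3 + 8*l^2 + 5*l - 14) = l - 1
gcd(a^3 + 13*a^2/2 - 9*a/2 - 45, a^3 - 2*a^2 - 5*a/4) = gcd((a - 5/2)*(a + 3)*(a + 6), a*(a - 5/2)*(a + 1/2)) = a - 5/2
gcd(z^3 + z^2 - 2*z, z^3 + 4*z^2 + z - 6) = z^2 + z - 2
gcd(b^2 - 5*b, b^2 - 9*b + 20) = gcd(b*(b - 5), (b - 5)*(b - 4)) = b - 5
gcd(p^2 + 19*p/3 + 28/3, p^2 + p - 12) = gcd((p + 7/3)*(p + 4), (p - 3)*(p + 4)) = p + 4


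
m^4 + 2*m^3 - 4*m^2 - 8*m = m*(m - 2)*(m + 2)^2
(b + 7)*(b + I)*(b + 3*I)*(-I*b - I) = -I*b^4 + 4*b^3 - 8*I*b^3 + 32*b^2 - 4*I*b^2 + 28*b + 24*I*b + 21*I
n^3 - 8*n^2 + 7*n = n*(n - 7)*(n - 1)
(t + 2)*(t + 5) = t^2 + 7*t + 10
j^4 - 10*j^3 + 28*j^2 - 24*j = j*(j - 6)*(j - 2)^2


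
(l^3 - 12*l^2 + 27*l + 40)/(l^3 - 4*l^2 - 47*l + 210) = (l^2 - 7*l - 8)/(l^2 + l - 42)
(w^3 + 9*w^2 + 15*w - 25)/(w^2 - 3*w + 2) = (w^2 + 10*w + 25)/(w - 2)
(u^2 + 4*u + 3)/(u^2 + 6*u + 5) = (u + 3)/(u + 5)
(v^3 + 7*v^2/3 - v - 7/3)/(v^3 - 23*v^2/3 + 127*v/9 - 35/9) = 3*(3*v^3 + 7*v^2 - 3*v - 7)/(9*v^3 - 69*v^2 + 127*v - 35)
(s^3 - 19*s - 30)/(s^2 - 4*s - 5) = (s^2 + 5*s + 6)/(s + 1)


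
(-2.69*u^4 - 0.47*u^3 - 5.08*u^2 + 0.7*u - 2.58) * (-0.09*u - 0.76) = 0.2421*u^5 + 2.0867*u^4 + 0.8144*u^3 + 3.7978*u^2 - 0.2998*u + 1.9608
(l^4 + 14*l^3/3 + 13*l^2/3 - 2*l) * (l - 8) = l^5 - 10*l^4/3 - 33*l^3 - 110*l^2/3 + 16*l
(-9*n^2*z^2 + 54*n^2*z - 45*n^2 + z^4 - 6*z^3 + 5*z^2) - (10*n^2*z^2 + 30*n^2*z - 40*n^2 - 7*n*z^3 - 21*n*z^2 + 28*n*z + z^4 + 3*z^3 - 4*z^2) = -19*n^2*z^2 + 24*n^2*z - 5*n^2 + 7*n*z^3 + 21*n*z^2 - 28*n*z - 9*z^3 + 9*z^2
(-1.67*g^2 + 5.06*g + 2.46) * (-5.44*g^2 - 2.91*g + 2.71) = 9.0848*g^4 - 22.6667*g^3 - 32.6327*g^2 + 6.554*g + 6.6666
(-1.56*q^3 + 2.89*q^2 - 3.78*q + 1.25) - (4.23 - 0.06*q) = -1.56*q^3 + 2.89*q^2 - 3.72*q - 2.98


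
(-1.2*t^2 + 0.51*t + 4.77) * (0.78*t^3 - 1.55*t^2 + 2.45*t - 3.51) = -0.936*t^5 + 2.2578*t^4 - 0.00990000000000046*t^3 - 1.932*t^2 + 9.8964*t - 16.7427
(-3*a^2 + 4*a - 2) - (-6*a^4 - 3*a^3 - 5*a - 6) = 6*a^4 + 3*a^3 - 3*a^2 + 9*a + 4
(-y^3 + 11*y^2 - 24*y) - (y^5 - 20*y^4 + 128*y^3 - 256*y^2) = -y^5 + 20*y^4 - 129*y^3 + 267*y^2 - 24*y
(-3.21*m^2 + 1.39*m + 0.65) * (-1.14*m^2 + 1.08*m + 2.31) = 3.6594*m^4 - 5.0514*m^3 - 6.6549*m^2 + 3.9129*m + 1.5015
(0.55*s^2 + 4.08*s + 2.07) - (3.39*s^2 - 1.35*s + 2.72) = -2.84*s^2 + 5.43*s - 0.65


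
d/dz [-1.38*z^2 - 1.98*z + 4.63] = -2.76*z - 1.98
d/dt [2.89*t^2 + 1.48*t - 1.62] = 5.78*t + 1.48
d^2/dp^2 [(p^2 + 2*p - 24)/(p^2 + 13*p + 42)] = -22/(p^3 + 21*p^2 + 147*p + 343)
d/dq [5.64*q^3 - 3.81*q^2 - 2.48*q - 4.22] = 16.92*q^2 - 7.62*q - 2.48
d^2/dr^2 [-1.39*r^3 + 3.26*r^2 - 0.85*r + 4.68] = 6.52 - 8.34*r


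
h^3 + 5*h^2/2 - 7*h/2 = h*(h - 1)*(h + 7/2)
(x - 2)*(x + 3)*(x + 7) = x^3 + 8*x^2 + x - 42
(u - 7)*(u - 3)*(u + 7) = u^3 - 3*u^2 - 49*u + 147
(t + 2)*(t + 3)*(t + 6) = t^3 + 11*t^2 + 36*t + 36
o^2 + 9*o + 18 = (o + 3)*(o + 6)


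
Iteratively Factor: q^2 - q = (q)*(q - 1)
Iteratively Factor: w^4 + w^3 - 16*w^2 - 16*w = (w - 4)*(w^3 + 5*w^2 + 4*w) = (w - 4)*(w + 4)*(w^2 + w) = w*(w - 4)*(w + 4)*(w + 1)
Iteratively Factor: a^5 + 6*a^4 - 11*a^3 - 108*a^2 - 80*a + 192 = (a + 4)*(a^4 + 2*a^3 - 19*a^2 - 32*a + 48) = (a - 1)*(a + 4)*(a^3 + 3*a^2 - 16*a - 48) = (a - 4)*(a - 1)*(a + 4)*(a^2 + 7*a + 12) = (a - 4)*(a - 1)*(a + 3)*(a + 4)*(a + 4)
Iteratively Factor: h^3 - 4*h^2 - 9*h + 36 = (h - 3)*(h^2 - h - 12) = (h - 3)*(h + 3)*(h - 4)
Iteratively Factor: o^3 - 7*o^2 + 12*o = (o)*(o^2 - 7*o + 12) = o*(o - 3)*(o - 4)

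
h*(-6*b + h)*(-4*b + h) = 24*b^2*h - 10*b*h^2 + h^3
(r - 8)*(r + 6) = r^2 - 2*r - 48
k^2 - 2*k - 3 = (k - 3)*(k + 1)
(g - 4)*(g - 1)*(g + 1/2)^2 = g^4 - 4*g^3 - 3*g^2/4 + 11*g/4 + 1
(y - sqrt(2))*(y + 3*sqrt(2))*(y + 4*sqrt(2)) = y^3 + 6*sqrt(2)*y^2 + 10*y - 24*sqrt(2)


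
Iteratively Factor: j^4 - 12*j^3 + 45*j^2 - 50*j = (j)*(j^3 - 12*j^2 + 45*j - 50) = j*(j - 5)*(j^2 - 7*j + 10) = j*(j - 5)^2*(j - 2)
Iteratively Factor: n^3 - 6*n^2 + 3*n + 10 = (n - 2)*(n^2 - 4*n - 5) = (n - 2)*(n + 1)*(n - 5)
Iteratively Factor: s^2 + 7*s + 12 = (s + 3)*(s + 4)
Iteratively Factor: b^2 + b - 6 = (b + 3)*(b - 2)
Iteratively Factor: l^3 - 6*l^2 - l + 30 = (l - 3)*(l^2 - 3*l - 10) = (l - 5)*(l - 3)*(l + 2)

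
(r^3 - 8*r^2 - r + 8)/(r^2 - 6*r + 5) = (r^2 - 7*r - 8)/(r - 5)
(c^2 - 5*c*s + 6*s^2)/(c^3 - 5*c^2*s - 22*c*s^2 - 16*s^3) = (-c^2 + 5*c*s - 6*s^2)/(-c^3 + 5*c^2*s + 22*c*s^2 + 16*s^3)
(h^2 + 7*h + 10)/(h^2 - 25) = (h + 2)/(h - 5)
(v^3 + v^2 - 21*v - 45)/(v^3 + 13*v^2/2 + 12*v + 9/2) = 2*(v - 5)/(2*v + 1)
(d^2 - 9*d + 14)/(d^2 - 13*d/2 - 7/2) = 2*(d - 2)/(2*d + 1)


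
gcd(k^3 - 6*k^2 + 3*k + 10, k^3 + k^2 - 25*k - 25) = k^2 - 4*k - 5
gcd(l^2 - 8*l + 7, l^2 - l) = l - 1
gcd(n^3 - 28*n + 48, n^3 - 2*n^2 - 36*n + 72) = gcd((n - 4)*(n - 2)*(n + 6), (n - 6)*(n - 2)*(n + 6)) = n^2 + 4*n - 12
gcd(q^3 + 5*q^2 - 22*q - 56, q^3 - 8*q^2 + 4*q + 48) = q^2 - 2*q - 8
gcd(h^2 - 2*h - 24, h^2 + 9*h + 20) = h + 4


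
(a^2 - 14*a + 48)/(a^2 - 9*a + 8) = (a - 6)/(a - 1)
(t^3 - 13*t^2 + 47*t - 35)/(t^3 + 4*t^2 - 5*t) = (t^2 - 12*t + 35)/(t*(t + 5))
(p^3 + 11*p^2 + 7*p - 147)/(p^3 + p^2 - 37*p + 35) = (p^2 + 4*p - 21)/(p^2 - 6*p + 5)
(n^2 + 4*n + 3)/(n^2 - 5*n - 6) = (n + 3)/(n - 6)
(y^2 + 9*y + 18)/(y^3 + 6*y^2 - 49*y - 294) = (y + 3)/(y^2 - 49)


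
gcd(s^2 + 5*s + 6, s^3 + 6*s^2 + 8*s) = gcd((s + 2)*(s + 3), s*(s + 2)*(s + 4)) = s + 2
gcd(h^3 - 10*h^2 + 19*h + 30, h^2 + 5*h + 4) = h + 1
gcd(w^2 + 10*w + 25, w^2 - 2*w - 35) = w + 5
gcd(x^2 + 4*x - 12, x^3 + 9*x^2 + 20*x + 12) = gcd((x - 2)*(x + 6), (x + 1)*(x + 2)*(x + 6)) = x + 6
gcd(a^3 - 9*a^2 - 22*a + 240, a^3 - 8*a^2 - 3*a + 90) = a - 6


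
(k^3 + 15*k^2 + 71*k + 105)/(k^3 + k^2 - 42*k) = (k^2 + 8*k + 15)/(k*(k - 6))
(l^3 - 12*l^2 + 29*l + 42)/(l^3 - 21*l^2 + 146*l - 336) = (l + 1)/(l - 8)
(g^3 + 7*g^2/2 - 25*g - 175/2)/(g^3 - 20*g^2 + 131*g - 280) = (2*g^2 + 17*g + 35)/(2*(g^2 - 15*g + 56))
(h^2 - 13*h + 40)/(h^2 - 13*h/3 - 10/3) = 3*(h - 8)/(3*h + 2)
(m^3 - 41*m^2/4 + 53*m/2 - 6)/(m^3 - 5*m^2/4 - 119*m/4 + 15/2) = (m - 4)/(m + 5)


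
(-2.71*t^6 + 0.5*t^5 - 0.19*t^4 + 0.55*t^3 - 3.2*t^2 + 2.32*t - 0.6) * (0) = 0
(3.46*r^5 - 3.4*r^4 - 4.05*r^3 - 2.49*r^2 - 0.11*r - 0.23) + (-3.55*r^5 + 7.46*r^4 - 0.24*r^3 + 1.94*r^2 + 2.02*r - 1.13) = -0.0899999999999999*r^5 + 4.06*r^4 - 4.29*r^3 - 0.55*r^2 + 1.91*r - 1.36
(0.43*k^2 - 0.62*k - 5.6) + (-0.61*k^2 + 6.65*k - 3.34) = -0.18*k^2 + 6.03*k - 8.94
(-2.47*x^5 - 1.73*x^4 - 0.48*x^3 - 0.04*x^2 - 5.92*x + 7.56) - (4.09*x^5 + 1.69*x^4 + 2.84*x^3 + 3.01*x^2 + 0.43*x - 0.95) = -6.56*x^5 - 3.42*x^4 - 3.32*x^3 - 3.05*x^2 - 6.35*x + 8.51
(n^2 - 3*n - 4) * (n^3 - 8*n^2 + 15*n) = n^5 - 11*n^4 + 35*n^3 - 13*n^2 - 60*n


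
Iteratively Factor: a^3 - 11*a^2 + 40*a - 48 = (a - 3)*(a^2 - 8*a + 16) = (a - 4)*(a - 3)*(a - 4)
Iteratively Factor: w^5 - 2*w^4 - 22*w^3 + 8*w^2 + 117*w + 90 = (w + 3)*(w^4 - 5*w^3 - 7*w^2 + 29*w + 30) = (w + 1)*(w + 3)*(w^3 - 6*w^2 - w + 30) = (w + 1)*(w + 2)*(w + 3)*(w^2 - 8*w + 15) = (w - 5)*(w + 1)*(w + 2)*(w + 3)*(w - 3)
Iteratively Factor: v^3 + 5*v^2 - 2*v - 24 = (v - 2)*(v^2 + 7*v + 12) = (v - 2)*(v + 4)*(v + 3)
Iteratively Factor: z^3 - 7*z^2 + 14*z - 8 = (z - 4)*(z^2 - 3*z + 2) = (z - 4)*(z - 2)*(z - 1)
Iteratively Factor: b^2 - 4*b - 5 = (b + 1)*(b - 5)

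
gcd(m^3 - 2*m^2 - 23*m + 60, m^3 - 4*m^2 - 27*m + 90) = m^2 + 2*m - 15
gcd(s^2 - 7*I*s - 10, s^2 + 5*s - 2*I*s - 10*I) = s - 2*I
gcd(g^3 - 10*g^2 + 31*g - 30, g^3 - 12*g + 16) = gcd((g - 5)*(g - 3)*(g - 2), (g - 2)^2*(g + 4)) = g - 2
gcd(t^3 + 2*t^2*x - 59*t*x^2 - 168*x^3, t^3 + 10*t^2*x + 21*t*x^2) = t^2 + 10*t*x + 21*x^2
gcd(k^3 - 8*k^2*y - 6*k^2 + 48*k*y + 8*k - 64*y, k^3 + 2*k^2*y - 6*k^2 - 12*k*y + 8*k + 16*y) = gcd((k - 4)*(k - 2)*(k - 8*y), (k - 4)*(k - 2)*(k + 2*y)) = k^2 - 6*k + 8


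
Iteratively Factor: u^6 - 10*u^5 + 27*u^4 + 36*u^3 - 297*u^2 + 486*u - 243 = (u + 3)*(u^5 - 13*u^4 + 66*u^3 - 162*u^2 + 189*u - 81) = (u - 3)*(u + 3)*(u^4 - 10*u^3 + 36*u^2 - 54*u + 27) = (u - 3)*(u - 1)*(u + 3)*(u^3 - 9*u^2 + 27*u - 27) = (u - 3)^2*(u - 1)*(u + 3)*(u^2 - 6*u + 9) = (u - 3)^3*(u - 1)*(u + 3)*(u - 3)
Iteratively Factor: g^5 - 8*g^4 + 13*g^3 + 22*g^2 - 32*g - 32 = (g - 2)*(g^4 - 6*g^3 + g^2 + 24*g + 16) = (g - 2)*(g + 1)*(g^3 - 7*g^2 + 8*g + 16) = (g - 2)*(g + 1)^2*(g^2 - 8*g + 16) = (g - 4)*(g - 2)*(g + 1)^2*(g - 4)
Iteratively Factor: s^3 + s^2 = (s)*(s^2 + s) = s*(s + 1)*(s)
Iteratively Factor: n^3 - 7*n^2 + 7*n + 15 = (n - 3)*(n^2 - 4*n - 5) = (n - 5)*(n - 3)*(n + 1)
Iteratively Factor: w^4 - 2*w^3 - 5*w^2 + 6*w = (w)*(w^3 - 2*w^2 - 5*w + 6) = w*(w - 1)*(w^2 - w - 6) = w*(w - 1)*(w + 2)*(w - 3)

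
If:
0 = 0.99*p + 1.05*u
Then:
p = -1.06060606060606*u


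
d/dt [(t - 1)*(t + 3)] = 2*t + 2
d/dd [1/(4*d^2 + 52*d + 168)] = (-2*d - 13)/(4*(d^2 + 13*d + 42)^2)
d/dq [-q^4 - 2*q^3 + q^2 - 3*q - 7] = -4*q^3 - 6*q^2 + 2*q - 3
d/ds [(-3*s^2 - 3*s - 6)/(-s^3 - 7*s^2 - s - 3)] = 3*(-s^4 - 2*s^3 - 12*s^2 - 22*s + 1)/(s^6 + 14*s^5 + 51*s^4 + 20*s^3 + 43*s^2 + 6*s + 9)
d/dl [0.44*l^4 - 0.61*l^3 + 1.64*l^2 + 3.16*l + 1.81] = 1.76*l^3 - 1.83*l^2 + 3.28*l + 3.16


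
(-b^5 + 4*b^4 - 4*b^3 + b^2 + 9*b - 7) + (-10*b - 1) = -b^5 + 4*b^4 - 4*b^3 + b^2 - b - 8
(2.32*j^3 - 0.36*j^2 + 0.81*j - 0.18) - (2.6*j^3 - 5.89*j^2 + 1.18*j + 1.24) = -0.28*j^3 + 5.53*j^2 - 0.37*j - 1.42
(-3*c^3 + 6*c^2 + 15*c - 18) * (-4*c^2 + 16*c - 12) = 12*c^5 - 72*c^4 + 72*c^3 + 240*c^2 - 468*c + 216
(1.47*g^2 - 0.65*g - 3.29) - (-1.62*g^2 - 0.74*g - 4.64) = 3.09*g^2 + 0.09*g + 1.35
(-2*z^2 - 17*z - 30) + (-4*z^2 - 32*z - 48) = -6*z^2 - 49*z - 78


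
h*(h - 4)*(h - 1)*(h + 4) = h^4 - h^3 - 16*h^2 + 16*h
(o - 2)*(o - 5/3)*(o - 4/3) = o^3 - 5*o^2 + 74*o/9 - 40/9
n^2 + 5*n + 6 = (n + 2)*(n + 3)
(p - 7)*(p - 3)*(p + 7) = p^3 - 3*p^2 - 49*p + 147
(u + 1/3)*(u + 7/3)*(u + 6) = u^3 + 26*u^2/3 + 151*u/9 + 14/3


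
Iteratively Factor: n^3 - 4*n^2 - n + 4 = (n - 4)*(n^2 - 1) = (n - 4)*(n + 1)*(n - 1)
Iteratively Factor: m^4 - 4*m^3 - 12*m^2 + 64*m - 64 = (m + 4)*(m^3 - 8*m^2 + 20*m - 16) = (m - 4)*(m + 4)*(m^2 - 4*m + 4) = (m - 4)*(m - 2)*(m + 4)*(m - 2)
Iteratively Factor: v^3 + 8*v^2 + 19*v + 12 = (v + 1)*(v^2 + 7*v + 12) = (v + 1)*(v + 3)*(v + 4)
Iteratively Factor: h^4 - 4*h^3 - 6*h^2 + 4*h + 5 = (h - 1)*(h^3 - 3*h^2 - 9*h - 5) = (h - 1)*(h + 1)*(h^2 - 4*h - 5) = (h - 1)*(h + 1)^2*(h - 5)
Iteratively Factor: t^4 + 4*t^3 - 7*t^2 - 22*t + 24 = (t - 2)*(t^3 + 6*t^2 + 5*t - 12) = (t - 2)*(t + 3)*(t^2 + 3*t - 4) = (t - 2)*(t - 1)*(t + 3)*(t + 4)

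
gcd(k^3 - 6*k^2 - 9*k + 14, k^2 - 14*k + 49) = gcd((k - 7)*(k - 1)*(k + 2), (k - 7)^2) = k - 7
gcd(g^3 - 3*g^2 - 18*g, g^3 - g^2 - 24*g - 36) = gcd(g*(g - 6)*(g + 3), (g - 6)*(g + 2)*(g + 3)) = g^2 - 3*g - 18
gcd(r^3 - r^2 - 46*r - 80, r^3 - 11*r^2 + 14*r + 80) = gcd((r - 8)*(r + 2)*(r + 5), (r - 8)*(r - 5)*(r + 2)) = r^2 - 6*r - 16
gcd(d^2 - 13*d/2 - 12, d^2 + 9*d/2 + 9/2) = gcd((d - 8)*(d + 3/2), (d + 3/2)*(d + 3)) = d + 3/2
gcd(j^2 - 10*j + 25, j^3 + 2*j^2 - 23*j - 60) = j - 5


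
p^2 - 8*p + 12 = (p - 6)*(p - 2)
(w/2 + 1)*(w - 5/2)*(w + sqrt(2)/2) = w^3/2 - w^2/4 + sqrt(2)*w^2/4 - 5*w/2 - sqrt(2)*w/8 - 5*sqrt(2)/4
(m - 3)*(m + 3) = m^2 - 9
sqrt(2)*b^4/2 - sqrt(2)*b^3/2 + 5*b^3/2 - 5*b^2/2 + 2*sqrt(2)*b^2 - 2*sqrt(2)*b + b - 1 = (b - 1)*(b + sqrt(2)/2)*(b + sqrt(2))*(sqrt(2)*b/2 + 1)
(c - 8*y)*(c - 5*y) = c^2 - 13*c*y + 40*y^2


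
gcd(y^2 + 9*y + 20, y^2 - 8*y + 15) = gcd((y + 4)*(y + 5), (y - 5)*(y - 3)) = 1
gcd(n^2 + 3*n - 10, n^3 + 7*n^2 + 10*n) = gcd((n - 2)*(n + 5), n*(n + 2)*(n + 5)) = n + 5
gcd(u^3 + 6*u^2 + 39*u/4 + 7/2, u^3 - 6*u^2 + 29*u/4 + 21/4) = u + 1/2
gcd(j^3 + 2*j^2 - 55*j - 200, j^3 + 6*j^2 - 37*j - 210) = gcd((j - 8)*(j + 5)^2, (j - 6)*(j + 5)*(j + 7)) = j + 5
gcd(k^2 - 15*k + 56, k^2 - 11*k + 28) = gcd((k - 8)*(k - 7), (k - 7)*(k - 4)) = k - 7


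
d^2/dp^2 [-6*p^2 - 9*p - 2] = -12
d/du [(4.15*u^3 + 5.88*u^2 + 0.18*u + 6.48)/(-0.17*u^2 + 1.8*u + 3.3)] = (-0.7055*u^4 + 14.94*u^3 + 51.6996*u^2 + 41.0112*u - 11.07)/(0.0289*u^4 - 0.612*u^3 + 2.118*u^2 + 11.88*u + 10.89)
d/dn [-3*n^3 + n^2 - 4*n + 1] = -9*n^2 + 2*n - 4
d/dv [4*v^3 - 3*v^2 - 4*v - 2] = 12*v^2 - 6*v - 4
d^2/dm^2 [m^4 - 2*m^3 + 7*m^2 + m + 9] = 12*m^2 - 12*m + 14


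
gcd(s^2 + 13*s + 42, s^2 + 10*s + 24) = s + 6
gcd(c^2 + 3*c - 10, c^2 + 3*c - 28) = 1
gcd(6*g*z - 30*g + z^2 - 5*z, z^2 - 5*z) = z - 5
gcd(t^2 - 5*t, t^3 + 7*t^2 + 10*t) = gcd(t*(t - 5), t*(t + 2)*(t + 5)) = t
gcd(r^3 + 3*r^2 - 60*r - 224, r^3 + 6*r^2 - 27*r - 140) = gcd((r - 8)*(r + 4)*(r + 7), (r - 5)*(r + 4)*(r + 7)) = r^2 + 11*r + 28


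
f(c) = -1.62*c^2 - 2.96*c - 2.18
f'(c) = -3.24*c - 2.96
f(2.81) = -23.29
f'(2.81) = -12.06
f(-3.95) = -15.76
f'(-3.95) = 9.84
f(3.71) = -35.46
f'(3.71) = -14.98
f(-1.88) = -2.34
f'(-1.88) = 3.13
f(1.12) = -7.53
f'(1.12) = -6.59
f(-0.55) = -1.04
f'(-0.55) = -1.18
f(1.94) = -14.02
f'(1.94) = -9.25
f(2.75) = -22.57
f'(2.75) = -11.87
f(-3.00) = -7.88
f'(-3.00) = 6.76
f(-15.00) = -322.28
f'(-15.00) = 45.64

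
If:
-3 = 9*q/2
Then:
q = -2/3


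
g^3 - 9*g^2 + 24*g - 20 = (g - 5)*(g - 2)^2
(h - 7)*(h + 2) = h^2 - 5*h - 14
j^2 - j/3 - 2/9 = (j - 2/3)*(j + 1/3)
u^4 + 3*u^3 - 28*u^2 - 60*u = u*(u - 5)*(u + 2)*(u + 6)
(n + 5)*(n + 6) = n^2 + 11*n + 30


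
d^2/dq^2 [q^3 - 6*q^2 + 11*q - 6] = 6*q - 12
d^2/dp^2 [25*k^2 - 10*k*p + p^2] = 2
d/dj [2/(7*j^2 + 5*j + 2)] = 2*(-14*j - 5)/(7*j^2 + 5*j + 2)^2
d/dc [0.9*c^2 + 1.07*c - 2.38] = 1.8*c + 1.07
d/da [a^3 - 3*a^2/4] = 3*a*(2*a - 1)/2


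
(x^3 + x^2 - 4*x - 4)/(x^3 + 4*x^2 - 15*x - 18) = (x^2 - 4)/(x^2 + 3*x - 18)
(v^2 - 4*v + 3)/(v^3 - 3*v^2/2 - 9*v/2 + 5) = 2*(v - 3)/(2*v^2 - v - 10)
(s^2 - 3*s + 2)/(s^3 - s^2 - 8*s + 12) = (s - 1)/(s^2 + s - 6)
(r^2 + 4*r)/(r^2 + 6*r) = (r + 4)/(r + 6)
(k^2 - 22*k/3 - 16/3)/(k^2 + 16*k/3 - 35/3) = (3*k^2 - 22*k - 16)/(3*k^2 + 16*k - 35)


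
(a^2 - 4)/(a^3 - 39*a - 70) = (a - 2)/(a^2 - 2*a - 35)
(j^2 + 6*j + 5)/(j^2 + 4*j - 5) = (j + 1)/(j - 1)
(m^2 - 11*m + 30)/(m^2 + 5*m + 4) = (m^2 - 11*m + 30)/(m^2 + 5*m + 4)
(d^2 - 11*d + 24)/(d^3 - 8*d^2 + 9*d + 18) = (d - 8)/(d^2 - 5*d - 6)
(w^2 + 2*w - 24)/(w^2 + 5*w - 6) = (w - 4)/(w - 1)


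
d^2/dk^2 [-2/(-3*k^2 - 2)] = 12*(9*k^2 - 2)/(3*k^2 + 2)^3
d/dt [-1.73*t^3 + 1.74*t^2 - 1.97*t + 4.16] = -5.19*t^2 + 3.48*t - 1.97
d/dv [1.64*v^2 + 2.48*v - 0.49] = 3.28*v + 2.48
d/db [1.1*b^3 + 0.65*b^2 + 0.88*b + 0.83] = 3.3*b^2 + 1.3*b + 0.88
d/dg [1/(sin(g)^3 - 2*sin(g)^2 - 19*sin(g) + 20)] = (-3*sin(g)^2 + 4*sin(g) + 19)*cos(g)/(sin(g)^3 - 2*sin(g)^2 - 19*sin(g) + 20)^2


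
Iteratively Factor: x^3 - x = (x + 1)*(x^2 - x) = x*(x + 1)*(x - 1)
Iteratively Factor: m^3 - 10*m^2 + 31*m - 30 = (m - 2)*(m^2 - 8*m + 15) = (m - 3)*(m - 2)*(m - 5)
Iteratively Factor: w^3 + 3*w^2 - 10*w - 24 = (w + 4)*(w^2 - w - 6) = (w - 3)*(w + 4)*(w + 2)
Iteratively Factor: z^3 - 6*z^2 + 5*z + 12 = (z - 3)*(z^2 - 3*z - 4) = (z - 3)*(z + 1)*(z - 4)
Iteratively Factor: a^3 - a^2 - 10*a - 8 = (a + 1)*(a^2 - 2*a - 8) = (a - 4)*(a + 1)*(a + 2)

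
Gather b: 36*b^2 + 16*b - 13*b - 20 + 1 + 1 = 36*b^2 + 3*b - 18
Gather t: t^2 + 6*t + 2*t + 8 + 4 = t^2 + 8*t + 12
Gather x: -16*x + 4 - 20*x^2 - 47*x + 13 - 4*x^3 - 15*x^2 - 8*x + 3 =-4*x^3 - 35*x^2 - 71*x + 20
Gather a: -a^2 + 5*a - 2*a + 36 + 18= -a^2 + 3*a + 54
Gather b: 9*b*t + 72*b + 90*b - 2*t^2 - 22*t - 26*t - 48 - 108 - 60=b*(9*t + 162) - 2*t^2 - 48*t - 216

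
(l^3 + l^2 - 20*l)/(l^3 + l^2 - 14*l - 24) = l*(l + 5)/(l^2 + 5*l + 6)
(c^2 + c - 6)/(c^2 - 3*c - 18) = (c - 2)/(c - 6)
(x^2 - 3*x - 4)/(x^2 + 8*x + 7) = (x - 4)/(x + 7)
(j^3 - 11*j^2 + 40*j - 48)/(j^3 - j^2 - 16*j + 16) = (j^2 - 7*j + 12)/(j^2 + 3*j - 4)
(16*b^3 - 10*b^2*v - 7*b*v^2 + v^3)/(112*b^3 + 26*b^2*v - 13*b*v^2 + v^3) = (-b + v)/(-7*b + v)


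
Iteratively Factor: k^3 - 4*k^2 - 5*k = (k - 5)*(k^2 + k) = (k - 5)*(k + 1)*(k)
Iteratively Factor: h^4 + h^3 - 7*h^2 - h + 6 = (h + 3)*(h^3 - 2*h^2 - h + 2) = (h - 1)*(h + 3)*(h^2 - h - 2) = (h - 1)*(h + 1)*(h + 3)*(h - 2)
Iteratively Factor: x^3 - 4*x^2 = (x)*(x^2 - 4*x) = x*(x - 4)*(x)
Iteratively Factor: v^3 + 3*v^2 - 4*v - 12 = (v + 2)*(v^2 + v - 6) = (v - 2)*(v + 2)*(v + 3)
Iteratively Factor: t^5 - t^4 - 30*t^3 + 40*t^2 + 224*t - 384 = (t - 4)*(t^4 + 3*t^3 - 18*t^2 - 32*t + 96) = (t - 4)*(t - 2)*(t^3 + 5*t^2 - 8*t - 48) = (t - 4)*(t - 2)*(t + 4)*(t^2 + t - 12) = (t - 4)*(t - 2)*(t + 4)^2*(t - 3)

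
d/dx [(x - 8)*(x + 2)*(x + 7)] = 3*x^2 + 2*x - 58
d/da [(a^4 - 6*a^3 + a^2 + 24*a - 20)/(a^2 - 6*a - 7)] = 2*(a^5 - 12*a^4 + 22*a^3 + 48*a^2 + 13*a - 144)/(a^4 - 12*a^3 + 22*a^2 + 84*a + 49)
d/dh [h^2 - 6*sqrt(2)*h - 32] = 2*h - 6*sqrt(2)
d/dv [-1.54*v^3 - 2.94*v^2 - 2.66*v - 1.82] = -4.62*v^2 - 5.88*v - 2.66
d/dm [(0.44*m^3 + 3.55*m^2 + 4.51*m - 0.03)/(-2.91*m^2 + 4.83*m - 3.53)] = (-1.2804*m^4 + 4.2504*m^3 + 25.611*m^2 - 25.2376*m - 15.7754)/(8.4681*m^4 - 28.1106*m^3 + 43.8735*m^2 - 34.0998*m + 12.4609)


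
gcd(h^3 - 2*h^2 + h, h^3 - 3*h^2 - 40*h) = h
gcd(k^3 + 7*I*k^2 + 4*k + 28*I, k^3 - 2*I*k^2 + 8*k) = k + 2*I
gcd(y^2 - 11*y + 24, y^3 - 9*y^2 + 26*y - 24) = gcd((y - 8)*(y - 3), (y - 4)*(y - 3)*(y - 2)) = y - 3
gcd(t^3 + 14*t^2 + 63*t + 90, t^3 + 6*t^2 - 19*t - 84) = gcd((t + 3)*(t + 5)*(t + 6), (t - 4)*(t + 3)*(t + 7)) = t + 3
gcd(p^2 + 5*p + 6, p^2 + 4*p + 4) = p + 2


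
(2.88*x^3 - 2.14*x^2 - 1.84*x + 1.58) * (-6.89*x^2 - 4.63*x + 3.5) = -19.8432*x^5 + 1.4102*x^4 + 32.6658*x^3 - 9.857*x^2 - 13.7554*x + 5.53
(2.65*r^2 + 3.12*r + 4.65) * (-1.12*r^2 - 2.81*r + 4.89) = -2.968*r^4 - 10.9409*r^3 - 1.0167*r^2 + 2.1903*r + 22.7385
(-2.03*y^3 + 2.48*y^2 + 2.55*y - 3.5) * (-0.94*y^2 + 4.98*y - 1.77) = 1.9082*y^5 - 12.4406*y^4 + 13.5465*y^3 + 11.5994*y^2 - 21.9435*y + 6.195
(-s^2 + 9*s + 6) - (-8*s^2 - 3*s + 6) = 7*s^2 + 12*s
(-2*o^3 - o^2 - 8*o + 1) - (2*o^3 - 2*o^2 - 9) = -4*o^3 + o^2 - 8*o + 10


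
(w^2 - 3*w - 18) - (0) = w^2 - 3*w - 18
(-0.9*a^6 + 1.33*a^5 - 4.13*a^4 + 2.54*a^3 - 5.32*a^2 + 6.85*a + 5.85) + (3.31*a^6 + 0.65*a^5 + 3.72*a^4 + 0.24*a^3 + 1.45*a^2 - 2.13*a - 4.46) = 2.41*a^6 + 1.98*a^5 - 0.41*a^4 + 2.78*a^3 - 3.87*a^2 + 4.72*a + 1.39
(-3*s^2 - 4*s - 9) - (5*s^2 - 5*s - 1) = -8*s^2 + s - 8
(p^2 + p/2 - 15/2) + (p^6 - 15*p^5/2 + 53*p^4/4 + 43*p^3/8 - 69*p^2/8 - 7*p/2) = p^6 - 15*p^5/2 + 53*p^4/4 + 43*p^3/8 - 61*p^2/8 - 3*p - 15/2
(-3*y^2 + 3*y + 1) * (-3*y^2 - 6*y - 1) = 9*y^4 + 9*y^3 - 18*y^2 - 9*y - 1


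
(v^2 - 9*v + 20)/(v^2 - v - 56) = (-v^2 + 9*v - 20)/(-v^2 + v + 56)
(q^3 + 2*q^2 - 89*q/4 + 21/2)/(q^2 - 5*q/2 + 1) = (q^2 + 5*q/2 - 21)/(q - 2)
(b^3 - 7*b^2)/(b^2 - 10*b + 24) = b^2*(b - 7)/(b^2 - 10*b + 24)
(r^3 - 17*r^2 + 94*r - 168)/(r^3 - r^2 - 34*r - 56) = (r^2 - 10*r + 24)/(r^2 + 6*r + 8)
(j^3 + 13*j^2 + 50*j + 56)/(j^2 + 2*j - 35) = (j^2 + 6*j + 8)/(j - 5)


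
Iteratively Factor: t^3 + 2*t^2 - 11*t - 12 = (t - 3)*(t^2 + 5*t + 4) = (t - 3)*(t + 4)*(t + 1)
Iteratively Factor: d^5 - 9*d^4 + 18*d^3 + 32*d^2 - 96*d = (d - 4)*(d^4 - 5*d^3 - 2*d^2 + 24*d) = (d - 4)^2*(d^3 - d^2 - 6*d) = (d - 4)^2*(d - 3)*(d^2 + 2*d) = d*(d - 4)^2*(d - 3)*(d + 2)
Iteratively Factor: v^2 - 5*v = (v)*(v - 5)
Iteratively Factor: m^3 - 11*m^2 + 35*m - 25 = (m - 1)*(m^2 - 10*m + 25) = (m - 5)*(m - 1)*(m - 5)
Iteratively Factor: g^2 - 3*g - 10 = (g + 2)*(g - 5)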